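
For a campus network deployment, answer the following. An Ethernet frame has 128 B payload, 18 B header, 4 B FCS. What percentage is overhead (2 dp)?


Given: payload = 128 B, header = 18 B, trailer = 4 B
Overhead bytes = header + trailer = 18 + 4 = 22
Total frame = payload + overhead = 128 + 22 = 150
Overhead % = 22 / 150 * 100 = 14.6667% -> 14.67% (2 dp)

14.67


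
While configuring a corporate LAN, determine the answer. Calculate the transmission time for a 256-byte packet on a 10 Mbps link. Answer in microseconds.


Given: packet = 256 bytes, bandwidth = 10 Mbps
Packet in bits = 256 * 8 = 2048 bits
Bandwidth = 10 * 10^6 = 10000000 bps
Time = 2048 / 10000000 seconds
Time in us = 2048 * 10^6 / 10000000 = 204.8

204.8


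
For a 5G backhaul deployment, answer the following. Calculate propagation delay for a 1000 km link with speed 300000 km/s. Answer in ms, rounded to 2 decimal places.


Given: distance = 1000 km, speed = 300000 km/s
Delay = distance / speed = 1000 / 300000 seconds
Delay in ms = 1000 * 1000 / 300000
Delay = 3.3333 ms
Rounded to 2 dp = 3.33 ms

3.33


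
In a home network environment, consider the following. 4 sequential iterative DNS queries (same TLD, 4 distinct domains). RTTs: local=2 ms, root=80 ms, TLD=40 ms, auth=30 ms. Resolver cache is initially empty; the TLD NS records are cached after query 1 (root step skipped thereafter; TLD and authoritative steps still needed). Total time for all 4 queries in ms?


Lookup 1 (cold cache): local + root + TLD + auth = 2 + 80 + 40 + 30 = 152 ms
Lookups 2..4 (TLD NS cached -> skip root; new domain -> still ask TLD and auth): local + TLD + auth = 2 + 40 + 30 = 72 ms each
Remaining 3 lookups: 3 * 72 = 216 ms
Total = 152 + 216 = 368 ms

368


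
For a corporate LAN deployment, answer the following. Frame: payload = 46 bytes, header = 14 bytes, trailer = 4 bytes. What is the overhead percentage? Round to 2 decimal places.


Given: payload = 46 B, header = 14 B, trailer = 4 B
Overhead bytes = header + trailer = 14 + 4 = 18
Total frame = payload + overhead = 46 + 18 = 64
Overhead % = 18 / 64 * 100 = 28.1250% -> 28.13% (2 dp)

28.13


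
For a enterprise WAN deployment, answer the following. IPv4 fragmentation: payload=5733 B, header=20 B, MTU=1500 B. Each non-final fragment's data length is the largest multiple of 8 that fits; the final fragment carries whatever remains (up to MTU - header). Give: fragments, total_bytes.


Max data per non-final fragment = floor((MTU - header)/8)*8 = floor((1500 - 20)/8)*8 = floor(1480/8)*8 = 1480 B
Final fragment needs no 8-byte alignment: it can carry up to MTU - header = 1480 B
Non-final fragments needed = ceil((payload - 1480) / 1480) = ceil(4253/1480) = ceil(2.8736) = 3
Number of fragments = 3 + 1 = 4
Fragment sizes (data): 3 * 1480 B + 1293 B (last, 1293 <= 1480 OK)
Total bytes sent = payload + n_frags * header = 5733 + 4*20 = 5733 + 80 = 5813 B

4, 5813


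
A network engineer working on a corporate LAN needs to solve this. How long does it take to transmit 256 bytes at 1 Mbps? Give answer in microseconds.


Given: packet = 256 bytes, bandwidth = 1 Mbps
Packet in bits = 256 * 8 = 2048 bits
Bandwidth = 1 * 10^6 = 1000000 bps
Time = 2048 / 1000000 seconds
Time in us = 2048 * 10^6 / 1000000 = 2048

2048


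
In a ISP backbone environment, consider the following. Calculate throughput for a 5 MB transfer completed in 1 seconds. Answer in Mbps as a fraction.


Given: file = 5 MB, time = 1 s
File in Mb = 5 * 8 = 40 Mb
Throughput = 40 / 1 Mbps
Throughput = 40 Mbps

40


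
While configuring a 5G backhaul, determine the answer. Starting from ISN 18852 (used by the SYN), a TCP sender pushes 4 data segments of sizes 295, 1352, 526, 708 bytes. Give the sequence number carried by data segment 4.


The SYN occupies sequence number ISN = 18852, so the first data byte is ISN + 1 = 18853.
SEQ of data segment i = (ISN + 1) + sum of payload sizes of segments 1..i-1.
Segment 1: SEQ = 18853, payload = 295 bytes
Segment 2: SEQ = 19148, payload = 1352 bytes
Segment 3: SEQ = 20500, payload = 526 bytes
Segment 4: SEQ = 21026, payload = 708 bytes
SEQ of segment 4 = 18853 + 295 + 1352 + 526 = 21026

21026


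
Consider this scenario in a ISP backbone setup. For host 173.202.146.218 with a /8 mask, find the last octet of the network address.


Given: IP = 173.202.146.218, prefix = /8
Subnet mask = 255.0.0.0
Last octet of IP: 218
Last octet of mask: 0
Network last octet = 218 AND 0 = 0

0


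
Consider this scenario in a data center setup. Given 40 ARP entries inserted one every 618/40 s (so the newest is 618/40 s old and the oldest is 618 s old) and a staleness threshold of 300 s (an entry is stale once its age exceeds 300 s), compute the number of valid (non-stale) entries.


Ages are k * 618/40 s for k = 1..40 (spacing = 15.4500 s).
Entry k is valid iff k * 618/40 <= 300 iff k <= 40 * 300 / 618 = 19.4175
n_valid = floor(19.4175) = 19
(n_stale = 40 - 19 = 21)

19


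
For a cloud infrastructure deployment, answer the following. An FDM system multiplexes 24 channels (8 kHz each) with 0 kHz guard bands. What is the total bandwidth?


Given: 24 channels, 8 kHz each, guard = 0 kHz
Channel bandwidth = 24 * 8 = 192 kHz
Guard bands = 23 gaps * 0 kHz = 0 kHz
Total = 192 + 0 = 192 kHz

192


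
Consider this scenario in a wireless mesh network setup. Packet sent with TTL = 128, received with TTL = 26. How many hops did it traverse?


Given: initial TTL = 128, received TTL = 26
Hops = initial TTL - received TTL
Hops = 128 - 26 = 102

102


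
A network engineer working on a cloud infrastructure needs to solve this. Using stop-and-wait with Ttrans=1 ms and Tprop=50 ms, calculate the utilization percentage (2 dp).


Given: Ttrans = 1 ms, Tprop = 50 ms
RTT = 2 * Tprop = 2 * 50 = 100 ms
U = Ttrans / (Ttrans + RTT)
U = 1 / (1 + 100)
U = 1 / 101 = 0.009901
U% = 0.99%

0.99


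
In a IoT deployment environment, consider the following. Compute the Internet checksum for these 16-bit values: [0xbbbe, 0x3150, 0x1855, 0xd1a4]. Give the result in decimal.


Given words: [0xbbbe, 0x3150, 0x1855, 0xd1a4]
Step 1: Sum all words
Raw sum = 48062 + 12624 + 6229 + 53668 = 120583
Step 2: Fold carry: (55047 + 1) = 55048
One's complement = ~55048 & 0xFFFF = 10487

10487


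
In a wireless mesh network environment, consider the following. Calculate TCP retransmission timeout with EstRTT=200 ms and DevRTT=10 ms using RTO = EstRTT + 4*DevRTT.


Given: EstRTT = 200 ms, DevRTT = 10 ms
Timeout = EstRTT + 4 * DevRTT
4 * DevRTT = 4 * 10 = 40
Timeout = 200 + 40 = 240 ms

240


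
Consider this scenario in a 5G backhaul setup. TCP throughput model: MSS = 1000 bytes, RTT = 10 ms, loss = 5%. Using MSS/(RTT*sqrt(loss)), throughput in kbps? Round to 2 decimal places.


Given: MSS = 1000 bytes, RTT = 10 ms, loss = 5%
RTT in seconds = 10 / 1000 = 0.01
Loss rate = 5% = 0.05
sqrt(loss) = sqrt(0.05) = 0.223606797750
Throughput (bytes/s) = 1000 / (0.01 * 0.223606797750) = 447213.5955
Throughput (kbps) = 447213.5955 * 8 / 1000 = 3577.708764 -> 3577.71 kbps (2 dp)

3577.71


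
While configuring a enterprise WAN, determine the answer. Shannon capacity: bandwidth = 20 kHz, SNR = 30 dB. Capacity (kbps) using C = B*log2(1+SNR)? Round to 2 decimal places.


Given: B = 20 kHz, SNR = 30 dB
SNR linear = 10^(30/10) = 1000
1 + SNR = 1001
log2(1001) = 9.9672262588
C = 20 * 1000 * 9.9672262588 = 199344.5252 bps
C = 199.344525 kbps -> 199.34 kbps (2 dp)

199.34


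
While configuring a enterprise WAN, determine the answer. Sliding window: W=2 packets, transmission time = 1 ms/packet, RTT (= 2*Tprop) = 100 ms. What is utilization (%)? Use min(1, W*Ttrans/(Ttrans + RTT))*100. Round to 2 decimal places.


Given: W = 2, Ttrans = 1 ms, RTT = 100 ms (= 2 * Tprop, Tprop = 50 ms)
Cycle time = Ttrans + RTT = 1 + 100 = 101 ms (first packet sent until its ACK returns)
W * Ttrans = 2 * 1 = 2 ms of sending per cycle
W * Ttrans / (Ttrans + RTT) = 2 / 101 = 0.019802
U = min(1, 0.019802) = 0.019802
U% = 1.98%

1.98


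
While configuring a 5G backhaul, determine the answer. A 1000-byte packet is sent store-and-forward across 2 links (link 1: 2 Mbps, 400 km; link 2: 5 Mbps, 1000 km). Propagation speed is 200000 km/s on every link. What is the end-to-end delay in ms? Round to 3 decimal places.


Packet = 1000 bytes = 8000 bits. Store-and-forward: sum (t_trans + t_prop) per link.
Link 1: t_trans = 8000/(2*10^6) s = 4.0000 ms; t_prop = 400/200000 s = 2.0000 ms; subtotal = 6.0000 ms
Link 2: t_trans = 8000/(5*10^6) s = 1.6000 ms; t_prop = 1000/200000 s = 5.0000 ms; subtotal = 6.6000 ms
End-to-end = 6.0000 + 6.6000 = 12.6000 ms -> 12.600 ms (3 dp)

12.600


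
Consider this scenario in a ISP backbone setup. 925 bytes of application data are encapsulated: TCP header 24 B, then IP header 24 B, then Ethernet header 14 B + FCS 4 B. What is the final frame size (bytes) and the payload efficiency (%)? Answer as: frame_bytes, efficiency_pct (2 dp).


TCP segment = 925 + 24 = 949 B
IP packet = 949 + 24 = 973 B
Ethernet frame = 973 + 14 + 4 = 991 B
Efficiency = app / frame = 925 / 991 = 0.933401 = 93.3401% -> 93.34% (2 dp)

991, 93.34


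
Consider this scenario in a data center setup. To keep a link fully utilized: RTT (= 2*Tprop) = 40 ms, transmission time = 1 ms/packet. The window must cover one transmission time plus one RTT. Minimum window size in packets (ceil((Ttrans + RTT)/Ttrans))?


Given: Ttrans = 1 ms, RTT = 40 ms (= 2 * Tprop, Tprop = 20 ms)
Time until first ACK returns = Ttrans + RTT = 1 + 40 = 41 ms
Need W * Ttrans >= Ttrans + RTT  ->  W >= (Ttrans + RTT) / Ttrans
(Ttrans + RTT) / Ttrans = 41 / 1 = 41
W_min = ceil(41) = 41

41


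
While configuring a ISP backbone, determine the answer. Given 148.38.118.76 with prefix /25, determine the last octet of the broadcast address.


Given: IP = 148.38.118.76, prefix = /25
Host bits = 32 - 25 = 7
Network last octet = 76 AND mask = 0
Host part size = 2^7 - 1 = 127
Broadcast last octet = 0 OR 127 = 127

127


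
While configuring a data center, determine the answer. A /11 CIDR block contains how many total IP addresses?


Given: CIDR prefix /11
Host bits = 32 - 11 = 21
Total addresses = 2^21 = 2097152

2097152


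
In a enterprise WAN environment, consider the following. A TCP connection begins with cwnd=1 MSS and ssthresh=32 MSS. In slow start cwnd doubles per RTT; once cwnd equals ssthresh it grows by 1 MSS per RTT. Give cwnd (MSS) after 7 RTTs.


RTT 0: cwnd = 1 MSS (initial)
RTT 1: cwnd = 2 MSS (slow start, doubled)
RTT 2: cwnd = 4 MSS (slow start, doubled)
RTT 3: cwnd = 8 MSS (slow start, doubled)
RTT 4: cwnd = 16 MSS (slow start, doubled)
RTT 5: cwnd = 32 MSS (slow start, doubled)
RTT 6: cwnd = 33 MSS (congestion avoidance, +1)
RTT 7: cwnd = 34 MSS (congestion avoidance, +1)

34


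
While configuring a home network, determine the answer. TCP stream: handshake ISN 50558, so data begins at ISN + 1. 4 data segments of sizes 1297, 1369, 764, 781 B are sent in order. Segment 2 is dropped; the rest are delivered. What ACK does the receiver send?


SYN uses sequence number 50558; first data byte = ISN + 1 = 50559.
Segment 1: SEQ = 50559, len = 1297 B, covers [50559, 51855]
Segment 2: SEQ = 51856, len = 1369 B, covers [51856, 53224] [LOST]
Segment 3: SEQ = 53225, len = 764 B, covers [53225, 53988]
Segment 4: SEQ = 53989, len = 781 B, covers [53989, 54769]
In-order data received: bytes [50559, 51855] (segments 1..1).
Segment 2 missing -> gap begins at byte 51856; later segments buffered out of order.
Cumulative ACK = next expected in-order byte = 50559 + 1297 = 51856

51856


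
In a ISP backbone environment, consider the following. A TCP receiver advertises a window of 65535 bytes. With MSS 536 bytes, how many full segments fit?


Given: RWND = 65535 bytes, MSS = 536 bytes
Full segments = floor(RWND / MSS)
Full segments = floor(65535 / 536)
Full segments = floor(122.2668) = 122

122


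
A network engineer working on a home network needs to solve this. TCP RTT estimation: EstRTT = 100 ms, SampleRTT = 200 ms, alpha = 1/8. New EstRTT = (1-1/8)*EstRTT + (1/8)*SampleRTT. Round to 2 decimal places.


Given: EstRTT = 100 ms, SampleRTT = 200 ms, alpha = 1/8
New EstRTT = (1 - alpha) * EstRTT + alpha * SampleRTT
(7/8) * 100 = 87.5
(1/8) * 200 = 25
New EstRTT = 87.5 + 25 = 112.5 ms -> 112.50 ms (2 dp)

112.50


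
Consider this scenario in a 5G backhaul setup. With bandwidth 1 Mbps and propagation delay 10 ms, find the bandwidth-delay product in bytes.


Given: bandwidth = 1 Mbps, delay = 10 ms
BDP in bits = 1 * 10^6 * 10 / 1000
BDP in bits = 10000
BDP in bytes = 10000 / 8 = 1250

1250


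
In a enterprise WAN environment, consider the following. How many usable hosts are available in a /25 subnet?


Given: subnet mask /25
Host bits = 32 - 25 = 7
Total addresses = 2^7 = 128
Usable hosts = 128 - 2 (network + broadcast) = 126

126


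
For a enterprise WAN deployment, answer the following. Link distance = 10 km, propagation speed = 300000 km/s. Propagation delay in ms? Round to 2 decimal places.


Given: distance = 10 km, speed = 300000 km/s
Delay = distance / speed = 10 / 300000 seconds
Delay in ms = 10 * 1000 / 300000
Delay = 0.0333 ms
Rounded to 2 dp = 0.03 ms

0.03


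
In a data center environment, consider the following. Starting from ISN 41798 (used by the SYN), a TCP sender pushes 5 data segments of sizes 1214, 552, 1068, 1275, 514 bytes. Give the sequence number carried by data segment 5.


The SYN occupies sequence number ISN = 41798, so the first data byte is ISN + 1 = 41799.
SEQ of data segment i = (ISN + 1) + sum of payload sizes of segments 1..i-1.
Segment 1: SEQ = 41799, payload = 1214 bytes
Segment 2: SEQ = 43013, payload = 552 bytes
Segment 3: SEQ = 43565, payload = 1068 bytes
Segment 4: SEQ = 44633, payload = 1275 bytes
Segment 5: SEQ = 45908, payload = 514 bytes
SEQ of segment 5 = 41799 + 1214 + 552 + 1068 + 1275 = 45908

45908


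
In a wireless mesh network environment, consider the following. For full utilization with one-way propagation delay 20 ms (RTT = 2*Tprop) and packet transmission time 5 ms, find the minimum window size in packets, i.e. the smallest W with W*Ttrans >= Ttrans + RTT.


Given: Ttrans = 5 ms, RTT = 40 ms (= 2 * Tprop, Tprop = 20 ms)
Time until first ACK returns = Ttrans + RTT = 5 + 40 = 45 ms
Need W * Ttrans >= Ttrans + RTT  ->  W >= (Ttrans + RTT) / Ttrans
(Ttrans + RTT) / Ttrans = 45 / 5 = 9
W_min = ceil(9) = 9

9


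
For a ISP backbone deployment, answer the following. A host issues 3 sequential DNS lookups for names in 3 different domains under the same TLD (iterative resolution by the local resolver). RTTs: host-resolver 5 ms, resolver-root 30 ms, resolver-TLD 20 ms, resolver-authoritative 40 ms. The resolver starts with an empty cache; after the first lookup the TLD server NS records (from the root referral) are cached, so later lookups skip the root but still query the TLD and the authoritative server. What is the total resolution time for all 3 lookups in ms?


Lookup 1 (cold cache): local + root + TLD + auth = 5 + 30 + 20 + 40 = 95 ms
Lookups 2..3 (TLD NS cached -> skip root; new domain -> still ask TLD and auth): local + TLD + auth = 5 + 20 + 40 = 65 ms each
Remaining 2 lookups: 2 * 65 = 130 ms
Total = 95 + 130 = 225 ms

225


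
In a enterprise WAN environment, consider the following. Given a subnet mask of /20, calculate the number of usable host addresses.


Given: subnet mask /20
Host bits = 32 - 20 = 12
Total addresses = 2^12 = 4096
Usable hosts = 4096 - 2 (network + broadcast) = 4094

4094


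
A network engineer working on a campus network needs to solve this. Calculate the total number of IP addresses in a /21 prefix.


Given: CIDR prefix /21
Host bits = 32 - 21 = 11
Total addresses = 2^11 = 2048

2048


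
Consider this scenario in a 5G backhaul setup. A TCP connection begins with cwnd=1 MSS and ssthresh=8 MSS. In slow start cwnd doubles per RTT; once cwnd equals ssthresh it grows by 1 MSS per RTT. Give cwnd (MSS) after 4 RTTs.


RTT 0: cwnd = 1 MSS (initial)
RTT 1: cwnd = 2 MSS (slow start, doubled)
RTT 2: cwnd = 4 MSS (slow start, doubled)
RTT 3: cwnd = 8 MSS (slow start, doubled)
RTT 4: cwnd = 9 MSS (congestion avoidance, +1)

9


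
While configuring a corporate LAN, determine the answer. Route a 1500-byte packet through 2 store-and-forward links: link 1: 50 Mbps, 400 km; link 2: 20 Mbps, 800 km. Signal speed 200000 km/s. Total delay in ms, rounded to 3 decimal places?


Packet = 1500 bytes = 12000 bits. Store-and-forward: sum (t_trans + t_prop) per link.
Link 1: t_trans = 12000/(50*10^6) s = 0.2400 ms; t_prop = 400/200000 s = 2.0000 ms; subtotal = 2.2400 ms
Link 2: t_trans = 12000/(20*10^6) s = 0.6000 ms; t_prop = 800/200000 s = 4.0000 ms; subtotal = 4.6000 ms
End-to-end = 2.2400 + 4.6000 = 6.8400 ms -> 6.840 ms (3 dp)

6.840


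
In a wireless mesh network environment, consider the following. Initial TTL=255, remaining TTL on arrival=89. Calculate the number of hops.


Given: initial TTL = 255, received TTL = 89
Hops = initial TTL - received TTL
Hops = 255 - 89 = 166

166


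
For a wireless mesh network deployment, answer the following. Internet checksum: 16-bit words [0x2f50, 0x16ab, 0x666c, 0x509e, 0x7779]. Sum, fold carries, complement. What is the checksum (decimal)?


Given words: [0x2f50, 0x16ab, 0x666c, 0x509e, 0x7779]
Step 1: Sum all words
Raw sum = 12112 + 5803 + 26220 + 20638 + 30585 = 95358
Step 2: Fold carry: (29822 + 1) = 29823
One's complement = ~29823 & 0xFFFF = 35712

35712


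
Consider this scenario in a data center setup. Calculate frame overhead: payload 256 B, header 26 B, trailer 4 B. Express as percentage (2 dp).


Given: payload = 256 B, header = 26 B, trailer = 4 B
Overhead bytes = header + trailer = 26 + 4 = 30
Total frame = payload + overhead = 256 + 30 = 286
Overhead % = 30 / 286 * 100 = 10.4895% -> 10.49% (2 dp)

10.49


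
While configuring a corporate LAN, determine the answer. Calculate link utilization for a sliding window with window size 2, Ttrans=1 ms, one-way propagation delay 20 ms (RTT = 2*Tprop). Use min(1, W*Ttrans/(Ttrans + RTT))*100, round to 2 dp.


Given: W = 2, Ttrans = 1 ms, RTT = 40 ms (= 2 * Tprop, Tprop = 20 ms)
Cycle time = Ttrans + RTT = 1 + 40 = 41 ms (first packet sent until its ACK returns)
W * Ttrans = 2 * 1 = 2 ms of sending per cycle
W * Ttrans / (Ttrans + RTT) = 2 / 41 = 0.048780
U = min(1, 0.048780) = 0.048780
U% = 4.88%

4.88


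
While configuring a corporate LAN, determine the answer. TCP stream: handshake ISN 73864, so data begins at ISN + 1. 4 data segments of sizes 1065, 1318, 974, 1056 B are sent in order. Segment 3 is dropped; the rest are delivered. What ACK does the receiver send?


SYN uses sequence number 73864; first data byte = ISN + 1 = 73865.
Segment 1: SEQ = 73865, len = 1065 B, covers [73865, 74929]
Segment 2: SEQ = 74930, len = 1318 B, covers [74930, 76247]
Segment 3: SEQ = 76248, len = 974 B, covers [76248, 77221] [LOST]
Segment 4: SEQ = 77222, len = 1056 B, covers [77222, 78277]
In-order data received: bytes [73865, 76247] (segments 1..2).
Segment 3 missing -> gap begins at byte 76248; later segments buffered out of order.
Cumulative ACK = next expected in-order byte = 73865 + 1065 + 1318 = 76248

76248


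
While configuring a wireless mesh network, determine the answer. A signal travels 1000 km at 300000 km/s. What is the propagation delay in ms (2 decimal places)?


Given: distance = 1000 km, speed = 300000 km/s
Delay = distance / speed = 1000 / 300000 seconds
Delay in ms = 1000 * 1000 / 300000
Delay = 3.3333 ms
Rounded to 2 dp = 3.33 ms

3.33


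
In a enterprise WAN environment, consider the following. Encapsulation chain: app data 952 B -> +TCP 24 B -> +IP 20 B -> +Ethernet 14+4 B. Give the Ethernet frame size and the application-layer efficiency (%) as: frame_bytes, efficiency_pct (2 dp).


TCP segment = 952 + 24 = 976 B
IP packet = 976 + 20 = 996 B
Ethernet frame = 996 + 14 + 4 = 1014 B
Efficiency = app / frame = 952 / 1014 = 0.938856 = 93.8856% -> 93.89% (2 dp)

1014, 93.89


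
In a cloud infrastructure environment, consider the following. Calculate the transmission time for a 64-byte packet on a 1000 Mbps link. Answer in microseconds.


Given: packet = 64 bytes, bandwidth = 1000 Mbps
Packet in bits = 64 * 8 = 512 bits
Bandwidth = 1000 * 10^6 = 1000000000 bps
Time = 512 / 1000000000 seconds
Time in us = 512 * 10^6 / 1000000000 = 0.512

0.512


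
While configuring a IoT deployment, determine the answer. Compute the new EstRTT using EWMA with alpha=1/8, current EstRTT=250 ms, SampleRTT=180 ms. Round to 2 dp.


Given: EstRTT = 250 ms, SampleRTT = 180 ms, alpha = 1/8
New EstRTT = (1 - alpha) * EstRTT + alpha * SampleRTT
(7/8) * 250 = 218.75
(1/8) * 180 = 22.5
New EstRTT = 218.75 + 22.5 = 241.25 ms -> 241.25 ms (2 dp)

241.25


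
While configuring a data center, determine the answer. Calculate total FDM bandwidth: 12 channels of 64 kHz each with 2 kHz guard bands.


Given: 12 channels, 64 kHz each, guard = 2 kHz
Channel bandwidth = 12 * 64 = 768 kHz
Guard bands = 11 gaps * 2 kHz = 22 kHz
Total = 768 + 22 = 790 kHz

790


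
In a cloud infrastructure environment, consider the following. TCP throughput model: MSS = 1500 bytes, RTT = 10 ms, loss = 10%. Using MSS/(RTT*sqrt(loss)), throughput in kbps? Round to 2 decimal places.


Given: MSS = 1500 bytes, RTT = 10 ms, loss = 10%
RTT in seconds = 10 / 1000 = 0.01
Loss rate = 10% = 0.1
sqrt(loss) = sqrt(0.1) = 0.316227766017
Throughput (bytes/s) = 1500 / (0.01 * 0.316227766017) = 474341.6490
Throughput (kbps) = 474341.6490 * 8 / 1000 = 3794.733192 -> 3794.73 kbps (2 dp)

3794.73


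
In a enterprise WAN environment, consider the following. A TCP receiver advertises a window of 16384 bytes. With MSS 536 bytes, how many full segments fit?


Given: RWND = 16384 bytes, MSS = 536 bytes
Full segments = floor(RWND / MSS)
Full segments = floor(16384 / 536)
Full segments = floor(30.5672) = 30

30


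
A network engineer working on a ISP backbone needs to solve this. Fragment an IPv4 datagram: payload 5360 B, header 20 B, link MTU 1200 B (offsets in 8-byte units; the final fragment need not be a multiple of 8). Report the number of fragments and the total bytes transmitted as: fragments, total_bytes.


Max data per non-final fragment = floor((MTU - header)/8)*8 = floor((1200 - 20)/8)*8 = floor(1180/8)*8 = 1176 B
Final fragment needs no 8-byte alignment: it can carry up to MTU - header = 1180 B
Non-final fragments needed = ceil((payload - 1180) / 1176) = ceil(4180/1176) = ceil(3.5544) = 4
Number of fragments = 4 + 1 = 5
Fragment sizes (data): 4 * 1176 B + 656 B (last, 656 <= 1180 OK)
Total bytes sent = payload + n_frags * header = 5360 + 5*20 = 5360 + 100 = 5460 B

5, 5460


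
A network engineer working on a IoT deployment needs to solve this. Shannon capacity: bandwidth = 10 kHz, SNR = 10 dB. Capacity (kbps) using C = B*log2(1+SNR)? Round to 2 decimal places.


Given: B = 10 kHz, SNR = 10 dB
SNR linear = 10^(10/10) = 10
1 + SNR = 11
log2(11) = 3.4594316186
C = 10 * 1000 * 3.4594316186 = 34594.3162 bps
C = 34.594316 kbps -> 34.59 kbps (2 dp)

34.59


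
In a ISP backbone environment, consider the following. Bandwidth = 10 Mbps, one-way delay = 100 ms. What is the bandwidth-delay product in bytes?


Given: bandwidth = 10 Mbps, delay = 100 ms
BDP in bits = 10 * 10^6 * 100 / 1000
BDP in bits = 1000000
BDP in bytes = 1000000 / 8 = 125000

125000


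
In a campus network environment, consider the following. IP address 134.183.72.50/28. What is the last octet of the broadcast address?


Given: IP = 134.183.72.50, prefix = /28
Host bits = 32 - 28 = 4
Network last octet = 50 AND mask = 48
Host part size = 2^4 - 1 = 15
Broadcast last octet = 48 OR 15 = 63

63


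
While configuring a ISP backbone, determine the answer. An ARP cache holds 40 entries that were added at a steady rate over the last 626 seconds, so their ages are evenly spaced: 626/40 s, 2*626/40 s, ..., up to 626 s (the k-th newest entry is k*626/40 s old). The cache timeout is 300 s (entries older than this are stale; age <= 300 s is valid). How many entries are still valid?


Ages are k * 626/40 s for k = 1..40 (spacing = 15.6500 s).
Entry k is valid iff k * 626/40 <= 300 iff k <= 40 * 300 / 626 = 19.1693
n_valid = floor(19.1693) = 19
(n_stale = 40 - 19 = 21)

19


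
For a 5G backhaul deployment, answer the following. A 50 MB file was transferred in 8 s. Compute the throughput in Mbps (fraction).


Given: file = 50 MB, time = 8 s
File in Mb = 50 * 8 = 400 Mb
Throughput = 400 / 8 Mbps
Throughput = 50 Mbps

50


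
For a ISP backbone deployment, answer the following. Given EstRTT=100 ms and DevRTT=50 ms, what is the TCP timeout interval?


Given: EstRTT = 100 ms, DevRTT = 50 ms
Timeout = EstRTT + 4 * DevRTT
4 * DevRTT = 4 * 50 = 200
Timeout = 100 + 200 = 300 ms

300


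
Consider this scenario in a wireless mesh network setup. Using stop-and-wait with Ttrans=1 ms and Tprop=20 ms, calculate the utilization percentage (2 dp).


Given: Ttrans = 1 ms, Tprop = 20 ms
RTT = 2 * Tprop = 2 * 20 = 40 ms
U = Ttrans / (Ttrans + RTT)
U = 1 / (1 + 40)
U = 1 / 41 = 0.02439
U% = 2.44%

2.44


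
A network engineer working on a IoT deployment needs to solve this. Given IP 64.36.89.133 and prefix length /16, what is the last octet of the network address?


Given: IP = 64.36.89.133, prefix = /16
Subnet mask = 255.255.0.0
Last octet of IP: 133
Last octet of mask: 0
Network last octet = 133 AND 0 = 0

0


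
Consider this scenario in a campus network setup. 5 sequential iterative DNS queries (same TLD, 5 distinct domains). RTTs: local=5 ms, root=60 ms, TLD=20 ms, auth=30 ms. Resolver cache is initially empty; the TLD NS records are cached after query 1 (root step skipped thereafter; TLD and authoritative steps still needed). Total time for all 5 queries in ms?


Lookup 1 (cold cache): local + root + TLD + auth = 5 + 60 + 20 + 30 = 115 ms
Lookups 2..5 (TLD NS cached -> skip root; new domain -> still ask TLD and auth): local + TLD + auth = 5 + 20 + 30 = 55 ms each
Remaining 4 lookups: 4 * 55 = 220 ms
Total = 115 + 220 = 335 ms

335


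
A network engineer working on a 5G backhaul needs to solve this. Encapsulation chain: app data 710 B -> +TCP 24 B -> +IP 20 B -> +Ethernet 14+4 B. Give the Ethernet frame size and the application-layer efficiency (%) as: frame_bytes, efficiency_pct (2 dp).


TCP segment = 710 + 24 = 734 B
IP packet = 734 + 20 = 754 B
Ethernet frame = 754 + 14 + 4 = 772 B
Efficiency = app / frame = 710 / 772 = 0.919689 = 91.9689% -> 91.97% (2 dp)

772, 91.97


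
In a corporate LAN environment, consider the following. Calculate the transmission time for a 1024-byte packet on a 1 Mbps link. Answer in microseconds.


Given: packet = 1024 bytes, bandwidth = 1 Mbps
Packet in bits = 1024 * 8 = 8192 bits
Bandwidth = 1 * 10^6 = 1000000 bps
Time = 8192 / 1000000 seconds
Time in us = 8192 * 10^6 / 1000000 = 8192

8192


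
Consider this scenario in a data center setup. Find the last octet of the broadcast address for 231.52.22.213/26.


Given: IP = 231.52.22.213, prefix = /26
Host bits = 32 - 26 = 6
Network last octet = 213 AND mask = 192
Host part size = 2^6 - 1 = 63
Broadcast last octet = 192 OR 63 = 255

255


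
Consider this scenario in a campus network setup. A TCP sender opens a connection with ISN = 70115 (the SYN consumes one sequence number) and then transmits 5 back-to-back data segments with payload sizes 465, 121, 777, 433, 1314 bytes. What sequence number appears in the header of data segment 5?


The SYN occupies sequence number ISN = 70115, so the first data byte is ISN + 1 = 70116.
SEQ of data segment i = (ISN + 1) + sum of payload sizes of segments 1..i-1.
Segment 1: SEQ = 70116, payload = 465 bytes
Segment 2: SEQ = 70581, payload = 121 bytes
Segment 3: SEQ = 70702, payload = 777 bytes
Segment 4: SEQ = 71479, payload = 433 bytes
Segment 5: SEQ = 71912, payload = 1314 bytes
SEQ of segment 5 = 70116 + 465 + 121 + 777 + 433 = 71912

71912


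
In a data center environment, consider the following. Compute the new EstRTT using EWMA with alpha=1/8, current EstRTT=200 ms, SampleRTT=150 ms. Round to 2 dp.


Given: EstRTT = 200 ms, SampleRTT = 150 ms, alpha = 1/8
New EstRTT = (1 - alpha) * EstRTT + alpha * SampleRTT
(7/8) * 200 = 175
(1/8) * 150 = 18.75
New EstRTT = 175 + 18.75 = 193.75 ms -> 193.75 ms (2 dp)

193.75


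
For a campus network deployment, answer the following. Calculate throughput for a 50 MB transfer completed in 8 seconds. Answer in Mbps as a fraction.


Given: file = 50 MB, time = 8 s
File in Mb = 50 * 8 = 400 Mb
Throughput = 400 / 8 Mbps
Throughput = 50 Mbps

50


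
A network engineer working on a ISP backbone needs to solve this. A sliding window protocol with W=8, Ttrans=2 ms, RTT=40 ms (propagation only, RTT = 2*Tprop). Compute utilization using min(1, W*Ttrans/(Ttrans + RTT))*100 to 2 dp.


Given: W = 8, Ttrans = 2 ms, RTT = 40 ms (= 2 * Tprop, Tprop = 20 ms)
Cycle time = Ttrans + RTT = 2 + 40 = 42 ms (first packet sent until its ACK returns)
W * Ttrans = 8 * 2 = 16 ms of sending per cycle
W * Ttrans / (Ttrans + RTT) = 16 / 42 = 0.380952
U = min(1, 0.380952) = 0.380952
U% = 38.10%

38.10


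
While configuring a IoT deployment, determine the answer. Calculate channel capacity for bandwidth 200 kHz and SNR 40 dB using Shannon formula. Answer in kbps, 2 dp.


Given: B = 200 kHz, SNR = 40 dB
SNR linear = 10^(40/10) = 10000
1 + SNR = 10001
log2(10001) = 13.2878566418
C = 200 * 1000 * 13.2878566418 = 2657571.3284 bps
C = 2657.571328 kbps -> 2657.57 kbps (2 dp)

2657.57


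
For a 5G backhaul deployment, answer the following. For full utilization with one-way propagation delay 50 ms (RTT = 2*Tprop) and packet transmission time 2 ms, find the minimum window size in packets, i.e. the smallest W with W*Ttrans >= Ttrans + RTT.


Given: Ttrans = 2 ms, RTT = 100 ms (= 2 * Tprop, Tprop = 50 ms)
Time until first ACK returns = Ttrans + RTT = 2 + 100 = 102 ms
Need W * Ttrans >= Ttrans + RTT  ->  W >= (Ttrans + RTT) / Ttrans
(Ttrans + RTT) / Ttrans = 102 / 2 = 51
W_min = ceil(51) = 51

51


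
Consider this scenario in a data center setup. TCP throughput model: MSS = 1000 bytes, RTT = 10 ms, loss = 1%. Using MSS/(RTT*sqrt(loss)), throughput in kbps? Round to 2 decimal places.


Given: MSS = 1000 bytes, RTT = 10 ms, loss = 1%
RTT in seconds = 10 / 1000 = 0.01
Loss rate = 1% = 0.01
sqrt(loss) = sqrt(0.01) = 0.1
Throughput (bytes/s) = 1000 / (0.01 * 0.1) = 1000000.0000
Throughput (kbps) = 1000000.0000 * 8 / 1000 = 8000.000000 -> 8000.00 kbps (2 dp)

8000.00


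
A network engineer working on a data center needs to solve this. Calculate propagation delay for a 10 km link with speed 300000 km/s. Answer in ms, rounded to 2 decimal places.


Given: distance = 10 km, speed = 300000 km/s
Delay = distance / speed = 10 / 300000 seconds
Delay in ms = 10 * 1000 / 300000
Delay = 0.0333 ms
Rounded to 2 dp = 0.03 ms

0.03


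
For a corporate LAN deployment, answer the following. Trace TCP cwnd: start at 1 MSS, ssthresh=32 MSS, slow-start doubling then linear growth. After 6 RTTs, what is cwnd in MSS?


RTT 0: cwnd = 1 MSS (initial)
RTT 1: cwnd = 2 MSS (slow start, doubled)
RTT 2: cwnd = 4 MSS (slow start, doubled)
RTT 3: cwnd = 8 MSS (slow start, doubled)
RTT 4: cwnd = 16 MSS (slow start, doubled)
RTT 5: cwnd = 32 MSS (slow start, doubled)
RTT 6: cwnd = 33 MSS (congestion avoidance, +1)

33


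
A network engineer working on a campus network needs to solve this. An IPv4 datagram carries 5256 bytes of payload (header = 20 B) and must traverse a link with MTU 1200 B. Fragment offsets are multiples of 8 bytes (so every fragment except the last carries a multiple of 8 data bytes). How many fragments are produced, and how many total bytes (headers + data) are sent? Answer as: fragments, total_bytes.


Max data per non-final fragment = floor((MTU - header)/8)*8 = floor((1200 - 20)/8)*8 = floor(1180/8)*8 = 1176 B
Final fragment needs no 8-byte alignment: it can carry up to MTU - header = 1180 B
Non-final fragments needed = ceil((payload - 1180) / 1176) = ceil(4076/1176) = ceil(3.4660) = 4
Number of fragments = 4 + 1 = 5
Fragment sizes (data): 4 * 1176 B + 552 B (last, 552 <= 1180 OK)
Total bytes sent = payload + n_frags * header = 5256 + 5*20 = 5256 + 100 = 5356 B

5, 5356


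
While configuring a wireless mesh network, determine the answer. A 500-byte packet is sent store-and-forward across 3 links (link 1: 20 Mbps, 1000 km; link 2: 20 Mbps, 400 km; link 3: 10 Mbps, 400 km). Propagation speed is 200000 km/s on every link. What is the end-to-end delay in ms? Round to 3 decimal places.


Packet = 500 bytes = 4000 bits. Store-and-forward: sum (t_trans + t_prop) per link.
Link 1: t_trans = 4000/(20*10^6) s = 0.2000 ms; t_prop = 1000/200000 s = 5.0000 ms; subtotal = 5.2000 ms
Link 2: t_trans = 4000/(20*10^6) s = 0.2000 ms; t_prop = 400/200000 s = 2.0000 ms; subtotal = 2.2000 ms
Link 3: t_trans = 4000/(10*10^6) s = 0.4000 ms; t_prop = 400/200000 s = 2.0000 ms; subtotal = 2.4000 ms
End-to-end = 5.2000 + 2.2000 + 2.4000 = 9.8000 ms -> 9.800 ms (3 dp)

9.800


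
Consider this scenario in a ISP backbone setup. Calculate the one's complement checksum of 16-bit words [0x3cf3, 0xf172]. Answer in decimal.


Given words: [0x3cf3, 0xf172]
Step 1: Sum all words
Raw sum = 15603 + 61810 = 77413
Step 2: Fold carry: (11877 + 1) = 11878
One's complement = ~11878 & 0xFFFF = 53657

53657


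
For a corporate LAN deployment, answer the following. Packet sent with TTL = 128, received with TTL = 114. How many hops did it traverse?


Given: initial TTL = 128, received TTL = 114
Hops = initial TTL - received TTL
Hops = 128 - 114 = 14

14


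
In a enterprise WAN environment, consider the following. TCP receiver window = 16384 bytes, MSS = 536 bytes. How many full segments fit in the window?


Given: RWND = 16384 bytes, MSS = 536 bytes
Full segments = floor(RWND / MSS)
Full segments = floor(16384 / 536)
Full segments = floor(30.5672) = 30

30


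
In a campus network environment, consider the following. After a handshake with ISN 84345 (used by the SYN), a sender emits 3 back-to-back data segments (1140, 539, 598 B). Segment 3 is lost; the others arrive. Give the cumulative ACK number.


SYN uses sequence number 84345; first data byte = ISN + 1 = 84346.
Segment 1: SEQ = 84346, len = 1140 B, covers [84346, 85485]
Segment 2: SEQ = 85486, len = 539 B, covers [85486, 86024]
Segment 3: SEQ = 86025, len = 598 B, covers [86025, 86622] [LOST]
In-order data received: bytes [84346, 86024] (segments 1..2).
Segment 3 missing -> gap begins at byte 86025.
Cumulative ACK = next expected in-order byte = 84346 + 1140 + 539 = 86025

86025


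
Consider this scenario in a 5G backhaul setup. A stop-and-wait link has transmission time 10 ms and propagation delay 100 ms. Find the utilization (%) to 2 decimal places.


Given: Ttrans = 10 ms, Tprop = 100 ms
RTT = 2 * Tprop = 2 * 100 = 200 ms
U = Ttrans / (Ttrans + RTT)
U = 10 / (10 + 200)
U = 10 / 210 = 0.047619
U% = 4.76%

4.76


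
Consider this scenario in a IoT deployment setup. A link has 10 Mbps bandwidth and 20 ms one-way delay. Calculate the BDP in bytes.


Given: bandwidth = 10 Mbps, delay = 20 ms
BDP in bits = 10 * 10^6 * 20 / 1000
BDP in bits = 200000
BDP in bytes = 200000 / 8 = 25000

25000


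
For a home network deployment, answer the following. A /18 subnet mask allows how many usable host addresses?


Given: subnet mask /18
Host bits = 32 - 18 = 14
Total addresses = 2^14 = 16384
Usable hosts = 16384 - 2 (network + broadcast) = 16382

16382


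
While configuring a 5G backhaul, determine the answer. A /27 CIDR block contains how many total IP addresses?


Given: CIDR prefix /27
Host bits = 32 - 27 = 5
Total addresses = 2^5 = 32

32


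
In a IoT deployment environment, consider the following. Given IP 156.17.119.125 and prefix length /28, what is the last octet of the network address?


Given: IP = 156.17.119.125, prefix = /28
Subnet mask = 255.255.255.240
Last octet of IP: 125
Last octet of mask: 240
Network last octet = 125 AND 240 = 112

112


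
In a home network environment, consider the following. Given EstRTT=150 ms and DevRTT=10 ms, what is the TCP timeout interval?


Given: EstRTT = 150 ms, DevRTT = 10 ms
Timeout = EstRTT + 4 * DevRTT
4 * DevRTT = 4 * 10 = 40
Timeout = 150 + 40 = 190 ms

190


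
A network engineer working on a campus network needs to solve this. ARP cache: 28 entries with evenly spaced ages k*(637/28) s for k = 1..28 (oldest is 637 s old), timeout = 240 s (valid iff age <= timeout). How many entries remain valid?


Ages are k * 637/28 s for k = 1..28 (spacing = 22.7500 s).
Entry k is valid iff k * 637/28 <= 240 iff k <= 28 * 240 / 637 = 10.5495
n_valid = floor(10.5495) = 10
(n_stale = 28 - 10 = 18)

10


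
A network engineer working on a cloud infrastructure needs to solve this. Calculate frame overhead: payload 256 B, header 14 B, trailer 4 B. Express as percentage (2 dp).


Given: payload = 256 B, header = 14 B, trailer = 4 B
Overhead bytes = header + trailer = 14 + 4 = 18
Total frame = payload + overhead = 256 + 18 = 274
Overhead % = 18 / 274 * 100 = 6.5693% -> 6.57% (2 dp)

6.57


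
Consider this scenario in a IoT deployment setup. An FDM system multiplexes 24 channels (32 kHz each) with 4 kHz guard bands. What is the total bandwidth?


Given: 24 channels, 32 kHz each, guard = 4 kHz
Channel bandwidth = 24 * 32 = 768 kHz
Guard bands = 23 gaps * 4 kHz = 92 kHz
Total = 768 + 92 = 860 kHz

860


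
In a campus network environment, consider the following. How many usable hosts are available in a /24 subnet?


Given: subnet mask /24
Host bits = 32 - 24 = 8
Total addresses = 2^8 = 256
Usable hosts = 256 - 2 (network + broadcast) = 254

254


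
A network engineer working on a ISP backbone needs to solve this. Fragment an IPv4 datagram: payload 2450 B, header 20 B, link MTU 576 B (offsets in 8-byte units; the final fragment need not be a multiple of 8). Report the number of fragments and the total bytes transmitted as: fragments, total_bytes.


Max data per non-final fragment = floor((MTU - header)/8)*8 = floor((576 - 20)/8)*8 = floor(556/8)*8 = 552 B
Final fragment needs no 8-byte alignment: it can carry up to MTU - header = 556 B
Non-final fragments needed = ceil((payload - 556) / 552) = ceil(1894/552) = ceil(3.4312) = 4
Number of fragments = 4 + 1 = 5
Fragment sizes (data): 4 * 552 B + 242 B (last, 242 <= 556 OK)
Total bytes sent = payload + n_frags * header = 2450 + 5*20 = 2450 + 100 = 2550 B

5, 2550


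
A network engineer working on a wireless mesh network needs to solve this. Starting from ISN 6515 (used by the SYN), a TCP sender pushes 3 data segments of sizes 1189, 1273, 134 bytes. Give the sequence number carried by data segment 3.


The SYN occupies sequence number ISN = 6515, so the first data byte is ISN + 1 = 6516.
SEQ of data segment i = (ISN + 1) + sum of payload sizes of segments 1..i-1.
Segment 1: SEQ = 6516, payload = 1189 bytes
Segment 2: SEQ = 7705, payload = 1273 bytes
Segment 3: SEQ = 8978, payload = 134 bytes
SEQ of segment 3 = 6516 + 1189 + 1273 = 8978

8978


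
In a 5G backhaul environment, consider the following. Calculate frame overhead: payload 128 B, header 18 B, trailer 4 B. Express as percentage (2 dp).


Given: payload = 128 B, header = 18 B, trailer = 4 B
Overhead bytes = header + trailer = 18 + 4 = 22
Total frame = payload + overhead = 128 + 22 = 150
Overhead % = 22 / 150 * 100 = 14.6667% -> 14.67% (2 dp)

14.67


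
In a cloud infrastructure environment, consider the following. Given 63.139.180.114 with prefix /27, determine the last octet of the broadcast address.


Given: IP = 63.139.180.114, prefix = /27
Host bits = 32 - 27 = 5
Network last octet = 114 AND mask = 96
Host part size = 2^5 - 1 = 31
Broadcast last octet = 96 OR 31 = 127

127


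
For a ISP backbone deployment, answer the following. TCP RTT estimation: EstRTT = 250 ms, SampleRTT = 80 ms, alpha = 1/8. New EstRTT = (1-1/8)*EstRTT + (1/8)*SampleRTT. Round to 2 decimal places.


Given: EstRTT = 250 ms, SampleRTT = 80 ms, alpha = 1/8
New EstRTT = (1 - alpha) * EstRTT + alpha * SampleRTT
(7/8) * 250 = 218.75
(1/8) * 80 = 10
New EstRTT = 218.75 + 10 = 228.75 ms -> 228.75 ms (2 dp)

228.75
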